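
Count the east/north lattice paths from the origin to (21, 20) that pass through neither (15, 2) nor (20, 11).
Number of paths = 268266631734

Inclusion–exclusion. Total paths: C(41, 21) = 269128937220. Through P₁: C(17, 15)·C(24, 6) = 18305056. Through P₂: C(31, 20)·C(10, 1) = 846723150. Since P₁ is strictly southwest of P₂, a monotone path through both must visit P₁ then P₂; paths through both = C(17, 15)·C(14, 5)·C(10, 1) = 2722720. Avoid both = 269128937220 − 18305056 − 846723150 + 2722720 = 268266631734.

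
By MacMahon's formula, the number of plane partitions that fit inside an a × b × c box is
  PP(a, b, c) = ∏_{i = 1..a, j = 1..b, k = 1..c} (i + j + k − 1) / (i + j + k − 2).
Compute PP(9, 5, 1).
PP(9, 5, 1) = 2002

Evaluate the triple product over i = 1..9, j = 1..5, k = 1..1. The factors are (2/1) · (3/2) · (4/3) · (5/4) · (6/5) · (3/2) · (4/3) · (5/4) · … (45 factors total). The numerators and denominators telescope so the product is an integer; carrying out the multiplication exactly gives PP(9, 5, 1) = 2002.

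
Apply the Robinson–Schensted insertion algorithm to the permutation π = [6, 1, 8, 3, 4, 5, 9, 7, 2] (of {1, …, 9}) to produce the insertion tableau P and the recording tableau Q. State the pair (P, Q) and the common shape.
P = [1, 2, 4, 5, 7] / [3, 8, 9] / [6];  Q = [1, 3, 5, 6, 7] / [2, 4, 8] / [9];  common shape = (5, 3, 1)

Row-insert the values π_1, π_2, … into P one at a time, bumping the leftmost entry strictly greater than the inserted value down to the next row. The recording tableau Q records, in position (i, j), the step at which that cell was added to P.
  Insert 6 (step 1): P = [6];  Q = [1]
  Insert 1 (step 2): P = [1] / [6];  Q = [1] / [2]
  Insert 8 (step 3): P = [1, 8] / [6];  Q = [1, 3] / [2]
  Insert 3 (step 4): P = [1, 3] / [6, 8];  Q = [1, 3] / [2, 4]
  Insert 4 (step 5): P = [1, 3, 4] / [6, 8];  Q = [1, 3, 5] / [2, 4]
  Insert 5 (step 6): P = [1, 3, 4, 5] / [6, 8];  Q = [1, 3, 5, 6] / [2, 4]
  Insert 9 (step 7): P = [1, 3, 4, 5, 9] / [6, 8];  Q = [1, 3, 5, 6, 7] / [2, 4]
  Insert 7 (step 8): P = [1, 3, 4, 5, 7] / [6, 8, 9];  Q = [1, 3, 5, 6, 7] / [2, 4, 8]
  Insert 2 (step 9): P = [1, 2, 4, 5, 7] / [3, 8, 9] / [6];  Q = [1, 3, 5, 6, 7] / [2, 4, 8] / [9]
Final shape: (5, 3, 1).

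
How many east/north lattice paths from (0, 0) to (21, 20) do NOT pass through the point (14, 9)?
Number of paths = 243122682660

Total paths from (0, 0) to (21, 20): C(41, 21) = 269128937220. Paths through (14, 9): (paths (0, 0) → (14, 9)) × (paths (14, 9) → (21, 20)) = C(23, 14) · C(18, 7) = 817190 · 31824 = 26006254560. Avoidance count = 269128937220 − 26006254560 = 243122682660.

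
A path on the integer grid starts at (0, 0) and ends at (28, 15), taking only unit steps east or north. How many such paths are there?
Number of paths = 151532656696

A monotone lattice path from (0, 0) to (28, 15) consists of 28 east steps and 15 north steps in some order, so it is determined by which 28 of the 43 steps are east. The count is C(43, 28) = 151532656696.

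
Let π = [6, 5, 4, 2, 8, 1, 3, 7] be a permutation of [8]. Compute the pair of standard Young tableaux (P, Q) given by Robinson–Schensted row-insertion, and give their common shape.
P = [1, 3, 7] / [2, 8] / [4] / [5] / [6];  Q = [1, 5, 8] / [2, 7] / [3] / [4] / [6];  common shape = (3, 2, 1, 1, 1)

Row-insert the values π_1, π_2, … into P one at a time, bumping the leftmost entry strictly greater than the inserted value down to the next row. The recording tableau Q records, in position (i, j), the step at which that cell was added to P.
  Insert 6 (step 1): P = [6];  Q = [1]
  Insert 5 (step 2): P = [5] / [6];  Q = [1] / [2]
  Insert 4 (step 3): P = [4] / [5] / [6];  Q = [1] / [2] / [3]
  Insert 2 (step 4): P = [2] / [4] / [5] / [6];  Q = [1] / [2] / [3] / [4]
  Insert 8 (step 5): P = [2, 8] / [4] / [5] / [6];  Q = [1, 5] / [2] / [3] / [4]
  Insert 1 (step 6): P = [1, 8] / [2] / [4] / [5] / [6];  Q = [1, 5] / [2] / [3] / [4] / [6]
  Insert 3 (step 7): P = [1, 3] / [2, 8] / [4] / [5] / [6];  Q = [1, 5] / [2, 7] / [3] / [4] / [6]
  Insert 7 (step 8): P = [1, 3, 7] / [2, 8] / [4] / [5] / [6];  Q = [1, 5, 8] / [2, 7] / [3] / [4] / [6]
Final shape: (3, 2, 1, 1, 1).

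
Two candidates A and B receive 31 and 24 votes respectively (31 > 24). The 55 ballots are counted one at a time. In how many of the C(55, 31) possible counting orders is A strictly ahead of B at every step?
Strict-lead orderings = 316729578421620

Total orderings of the 55 votes with 31 for A: C(55, 31) = 2488589544741300. By the Bertrand ballot formula (Cycle Lemma / reflection principle), the number of orderings in which A is strictly ahead of B throughout is (p − q)/(p + q) · C(p + q, p) = (31 − 24)/(31 + 24) · 2488589544741300 = 316729578421620.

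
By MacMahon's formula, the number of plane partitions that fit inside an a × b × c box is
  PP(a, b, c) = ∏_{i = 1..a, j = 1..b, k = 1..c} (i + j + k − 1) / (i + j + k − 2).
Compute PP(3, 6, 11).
PP(3, 6, 11) = 31803696288

Evaluate the triple product over i = 1..3, j = 1..6, k = 1..11. The factors are (2/1) · (3/2) · (4/3) · (5/4) · (6/5) · (7/6) · (8/7) · (9/8) · … (198 factors total). The numerators and denominators telescope so the product is an integer; carrying out the multiplication exactly gives PP(3, 6, 11) = 31803696288.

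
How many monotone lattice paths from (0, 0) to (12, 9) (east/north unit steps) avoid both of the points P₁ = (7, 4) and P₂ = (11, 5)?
Number of paths = 197180

Inclusion–exclusion. Total paths: C(21, 12) = 293930. Through P₁: C(11, 7)·C(10, 5) = 83160. Through P₂: C(16, 11)·C(5, 1) = 21840. Since P₁ is strictly southwest of P₂, a monotone path through both must visit P₁ then P₂; paths through both = C(11, 7)·C(5, 4)·C(5, 1) = 8250. Avoid both = 293930 − 83160 − 21840 + 8250 = 197180.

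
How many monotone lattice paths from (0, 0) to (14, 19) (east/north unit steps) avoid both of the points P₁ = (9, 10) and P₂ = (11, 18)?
Number of paths = 512107324

Inclusion–exclusion. Total paths: C(33, 14) = 818809200. Through P₁: C(19, 9)·C(14, 5) = 184940756. Through P₂: C(29, 11)·C(4, 3) = 138389160. Since P₁ is strictly southwest of P₂, a monotone path through both must visit P₁ then P₂; paths through both = C(19, 9)·C(10, 2)·C(4, 3) = 16628040. Avoid both = 818809200 − 184940756 − 138389160 + 16628040 = 512107324.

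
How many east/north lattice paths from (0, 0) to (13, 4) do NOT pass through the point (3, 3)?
Number of paths = 2160

Total paths from (0, 0) to (13, 4): C(17, 13) = 2380. Paths through (3, 3): (paths (0, 0) → (3, 3)) × (paths (3, 3) → (13, 4)) = C(6, 3) · C(11, 10) = 20 · 11 = 220. Avoidance count = 2380 − 220 = 2160.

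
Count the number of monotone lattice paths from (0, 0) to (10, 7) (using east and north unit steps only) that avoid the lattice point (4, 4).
Number of paths = 13568

Total paths from (0, 0) to (10, 7): C(17, 10) = 19448. Paths through (4, 4): (paths (0, 0) → (4, 4)) × (paths (4, 4) → (10, 7)) = C(8, 4) · C(9, 6) = 70 · 84 = 5880. Avoidance count = 19448 − 5880 = 13568.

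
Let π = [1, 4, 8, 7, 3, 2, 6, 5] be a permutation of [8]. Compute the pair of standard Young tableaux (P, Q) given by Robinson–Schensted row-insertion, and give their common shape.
P = [1, 2, 5] / [3, 6] / [4, 7] / [8];  Q = [1, 2, 3] / [4, 7] / [5, 8] / [6];  common shape = (3, 2, 2, 1)

Row-insert the values π_1, π_2, … into P one at a time, bumping the leftmost entry strictly greater than the inserted value down to the next row. The recording tableau Q records, in position (i, j), the step at which that cell was added to P.
  Insert 1 (step 1): P = [1];  Q = [1]
  Insert 4 (step 2): P = [1, 4];  Q = [1, 2]
  Insert 8 (step 3): P = [1, 4, 8];  Q = [1, 2, 3]
  Insert 7 (step 4): P = [1, 4, 7] / [8];  Q = [1, 2, 3] / [4]
  Insert 3 (step 5): P = [1, 3, 7] / [4] / [8];  Q = [1, 2, 3] / [4] / [5]
  Insert 2 (step 6): P = [1, 2, 7] / [3] / [4] / [8];  Q = [1, 2, 3] / [4] / [5] / [6]
  Insert 6 (step 7): P = [1, 2, 6] / [3, 7] / [4] / [8];  Q = [1, 2, 3] / [4, 7] / [5] / [6]
  Insert 5 (step 8): P = [1, 2, 5] / [3, 6] / [4, 7] / [8];  Q = [1, 2, 3] / [4, 7] / [5, 8] / [6]
Final shape: (3, 2, 2, 1).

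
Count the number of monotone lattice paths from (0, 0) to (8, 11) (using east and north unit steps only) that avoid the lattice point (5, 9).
Number of paths = 55562

Total paths from (0, 0) to (8, 11): C(19, 8) = 75582. Paths through (5, 9): (paths (0, 0) → (5, 9)) × (paths (5, 9) → (8, 11)) = C(14, 5) · C(5, 3) = 2002 · 10 = 20020. Avoidance count = 75582 − 20020 = 55562.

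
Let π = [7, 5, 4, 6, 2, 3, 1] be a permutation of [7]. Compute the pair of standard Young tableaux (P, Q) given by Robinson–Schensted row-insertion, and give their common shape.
P = [1, 3] / [2, 6] / [4] / [5] / [7];  Q = [1, 4] / [2, 6] / [3] / [5] / [7];  common shape = (2, 2, 1, 1, 1)

Row-insert the values π_1, π_2, … into P one at a time, bumping the leftmost entry strictly greater than the inserted value down to the next row. The recording tableau Q records, in position (i, j), the step at which that cell was added to P.
  Insert 7 (step 1): P = [7];  Q = [1]
  Insert 5 (step 2): P = [5] / [7];  Q = [1] / [2]
  Insert 4 (step 3): P = [4] / [5] / [7];  Q = [1] / [2] / [3]
  Insert 6 (step 4): P = [4, 6] / [5] / [7];  Q = [1, 4] / [2] / [3]
  Insert 2 (step 5): P = [2, 6] / [4] / [5] / [7];  Q = [1, 4] / [2] / [3] / [5]
  Insert 3 (step 6): P = [2, 3] / [4, 6] / [5] / [7];  Q = [1, 4] / [2, 6] / [3] / [5]
  Insert 1 (step 7): P = [1, 3] / [2, 6] / [4] / [5] / [7];  Q = [1, 4] / [2, 6] / [3] / [5] / [7]
Final shape: (2, 2, 1, 1, 1).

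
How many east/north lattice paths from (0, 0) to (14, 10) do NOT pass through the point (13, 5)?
Number of paths = 1909848

Total paths from (0, 0) to (14, 10): C(24, 14) = 1961256. Paths through (13, 5): (paths (0, 0) → (13, 5)) × (paths (13, 5) → (14, 10)) = C(18, 13) · C(6, 1) = 8568 · 6 = 51408. Avoidance count = 1961256 − 51408 = 1909848.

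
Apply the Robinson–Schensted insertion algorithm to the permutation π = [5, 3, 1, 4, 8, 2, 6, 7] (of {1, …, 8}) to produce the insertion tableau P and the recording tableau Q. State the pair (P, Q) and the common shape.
P = [1, 2, 6, 7] / [3, 4, 8] / [5];  Q = [1, 4, 5, 8] / [2, 6, 7] / [3];  common shape = (4, 3, 1)

Row-insert the values π_1, π_2, … into P one at a time, bumping the leftmost entry strictly greater than the inserted value down to the next row. The recording tableau Q records, in position (i, j), the step at which that cell was added to P.
  Insert 5 (step 1): P = [5];  Q = [1]
  Insert 3 (step 2): P = [3] / [5];  Q = [1] / [2]
  Insert 1 (step 3): P = [1] / [3] / [5];  Q = [1] / [2] / [3]
  Insert 4 (step 4): P = [1, 4] / [3] / [5];  Q = [1, 4] / [2] / [3]
  Insert 8 (step 5): P = [1, 4, 8] / [3] / [5];  Q = [1, 4, 5] / [2] / [3]
  Insert 2 (step 6): P = [1, 2, 8] / [3, 4] / [5];  Q = [1, 4, 5] / [2, 6] / [3]
  Insert 6 (step 7): P = [1, 2, 6] / [3, 4, 8] / [5];  Q = [1, 4, 5] / [2, 6, 7] / [3]
  Insert 7 (step 8): P = [1, 2, 6, 7] / [3, 4, 8] / [5];  Q = [1, 4, 5, 8] / [2, 6, 7] / [3]
Final shape: (4, 3, 1).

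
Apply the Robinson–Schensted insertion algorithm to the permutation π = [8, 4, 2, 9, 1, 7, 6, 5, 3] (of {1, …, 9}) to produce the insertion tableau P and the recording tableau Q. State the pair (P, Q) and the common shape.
P = [1, 3] / [2, 5] / [4, 6] / [7, 9] / [8];  Q = [1, 4] / [2, 6] / [3, 7] / [5, 8] / [9];  common shape = (2, 2, 2, 2, 1)

Row-insert the values π_1, π_2, … into P one at a time, bumping the leftmost entry strictly greater than the inserted value down to the next row. The recording tableau Q records, in position (i, j), the step at which that cell was added to P.
  Insert 8 (step 1): P = [8];  Q = [1]
  Insert 4 (step 2): P = [4] / [8];  Q = [1] / [2]
  Insert 2 (step 3): P = [2] / [4] / [8];  Q = [1] / [2] / [3]
  Insert 9 (step 4): P = [2, 9] / [4] / [8];  Q = [1, 4] / [2] / [3]
  Insert 1 (step 5): P = [1, 9] / [2] / [4] / [8];  Q = [1, 4] / [2] / [3] / [5]
  Insert 7 (step 6): P = [1, 7] / [2, 9] / [4] / [8];  Q = [1, 4] / [2, 6] / [3] / [5]
  Insert 6 (step 7): P = [1, 6] / [2, 7] / [4, 9] / [8];  Q = [1, 4] / [2, 6] / [3, 7] / [5]
  Insert 5 (step 8): P = [1, 5] / [2, 6] / [4, 7] / [8, 9];  Q = [1, 4] / [2, 6] / [3, 7] / [5, 8]
  Insert 3 (step 9): P = [1, 3] / [2, 5] / [4, 6] / [7, 9] / [8];  Q = [1, 4] / [2, 6] / [3, 7] / [5, 8] / [9]
Final shape: (2, 2, 2, 2, 1).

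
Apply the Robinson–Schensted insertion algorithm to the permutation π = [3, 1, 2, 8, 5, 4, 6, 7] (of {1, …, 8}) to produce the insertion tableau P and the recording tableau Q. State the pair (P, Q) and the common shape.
P = [1, 2, 4, 6, 7] / [3, 5] / [8];  Q = [1, 3, 4, 7, 8] / [2, 5] / [6];  common shape = (5, 2, 1)

Row-insert the values π_1, π_2, … into P one at a time, bumping the leftmost entry strictly greater than the inserted value down to the next row. The recording tableau Q records, in position (i, j), the step at which that cell was added to P.
  Insert 3 (step 1): P = [3];  Q = [1]
  Insert 1 (step 2): P = [1] / [3];  Q = [1] / [2]
  Insert 2 (step 3): P = [1, 2] / [3];  Q = [1, 3] / [2]
  Insert 8 (step 4): P = [1, 2, 8] / [3];  Q = [1, 3, 4] / [2]
  Insert 5 (step 5): P = [1, 2, 5] / [3, 8];  Q = [1, 3, 4] / [2, 5]
  Insert 4 (step 6): P = [1, 2, 4] / [3, 5] / [8];  Q = [1, 3, 4] / [2, 5] / [6]
  Insert 6 (step 7): P = [1, 2, 4, 6] / [3, 5] / [8];  Q = [1, 3, 4, 7] / [2, 5] / [6]
  Insert 7 (step 8): P = [1, 2, 4, 6, 7] / [3, 5] / [8];  Q = [1, 3, 4, 7, 8] / [2, 5] / [6]
Final shape: (5, 2, 1).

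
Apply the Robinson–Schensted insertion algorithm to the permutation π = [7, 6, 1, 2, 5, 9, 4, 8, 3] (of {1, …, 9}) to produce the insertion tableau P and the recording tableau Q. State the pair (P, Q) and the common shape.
P = [1, 2, 3, 8] / [4, 9] / [5] / [6] / [7];  Q = [1, 4, 5, 6] / [2, 8] / [3] / [7] / [9];  common shape = (4, 2, 1, 1, 1)

Row-insert the values π_1, π_2, … into P one at a time, bumping the leftmost entry strictly greater than the inserted value down to the next row. The recording tableau Q records, in position (i, j), the step at which that cell was added to P.
  Insert 7 (step 1): P = [7];  Q = [1]
  Insert 6 (step 2): P = [6] / [7];  Q = [1] / [2]
  Insert 1 (step 3): P = [1] / [6] / [7];  Q = [1] / [2] / [3]
  Insert 2 (step 4): P = [1, 2] / [6] / [7];  Q = [1, 4] / [2] / [3]
  Insert 5 (step 5): P = [1, 2, 5] / [6] / [7];  Q = [1, 4, 5] / [2] / [3]
  Insert 9 (step 6): P = [1, 2, 5, 9] / [6] / [7];  Q = [1, 4, 5, 6] / [2] / [3]
  Insert 4 (step 7): P = [1, 2, 4, 9] / [5] / [6] / [7];  Q = [1, 4, 5, 6] / [2] / [3] / [7]
  Insert 8 (step 8): P = [1, 2, 4, 8] / [5, 9] / [6] / [7];  Q = [1, 4, 5, 6] / [2, 8] / [3] / [7]
  Insert 3 (step 9): P = [1, 2, 3, 8] / [4, 9] / [5] / [6] / [7];  Q = [1, 4, 5, 6] / [2, 8] / [3] / [7] / [9]
Final shape: (4, 2, 1, 1, 1).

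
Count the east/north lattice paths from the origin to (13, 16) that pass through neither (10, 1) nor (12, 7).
Number of paths = 67354139

Inclusion–exclusion. Total paths: C(29, 13) = 67863915. Through P₁: C(11, 10)·C(18, 3) = 8976. Through P₂: C(19, 12)·C(10, 1) = 503880. Since P₁ is strictly southwest of P₂, a monotone path through both must visit P₁ then P₂; paths through both = C(11, 10)·C(8, 2)·C(10, 1) = 3080. Avoid both = 67863915 − 8976 − 503880 + 3080 = 67354139.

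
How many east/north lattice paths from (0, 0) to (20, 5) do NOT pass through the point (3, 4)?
Number of paths = 52500

Total paths from (0, 0) to (20, 5): C(25, 20) = 53130. Paths through (3, 4): (paths (0, 0) → (3, 4)) × (paths (3, 4) → (20, 5)) = C(7, 3) · C(18, 17) = 35 · 18 = 630. Avoidance count = 53130 − 630 = 52500.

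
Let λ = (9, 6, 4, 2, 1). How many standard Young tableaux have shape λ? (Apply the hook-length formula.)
# SYT of shape (9, 6, 4, 2, 1) = 1671331200

Hook-length formula: f^λ = n! / Π hook(c), product over all cells c of the Young diagram. For λ = (9, 6, 4, 2, 1), n = 22 boxes. Hook lengths by row (left-to-right, top-to-bottom): [13, 11, 9, 8, 6, 5, 3, 2, 1]; [9, 7, 5, 4, 2, 1]; [6, 4, 2, 1]; [3, 1]; [1]. Product of hooks = 672518246400. So f^λ = 22! / 672518246400 = 1124000727777607680000 / 672518246400 = 1671331200.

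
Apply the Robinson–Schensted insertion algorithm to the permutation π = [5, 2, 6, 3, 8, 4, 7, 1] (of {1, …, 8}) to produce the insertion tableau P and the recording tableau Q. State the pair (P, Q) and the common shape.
P = [1, 3, 4, 7] / [2, 6, 8] / [5];  Q = [1, 3, 5, 7] / [2, 4, 6] / [8];  common shape = (4, 3, 1)

Row-insert the values π_1, π_2, … into P one at a time, bumping the leftmost entry strictly greater than the inserted value down to the next row. The recording tableau Q records, in position (i, j), the step at which that cell was added to P.
  Insert 5 (step 1): P = [5];  Q = [1]
  Insert 2 (step 2): P = [2] / [5];  Q = [1] / [2]
  Insert 6 (step 3): P = [2, 6] / [5];  Q = [1, 3] / [2]
  Insert 3 (step 4): P = [2, 3] / [5, 6];  Q = [1, 3] / [2, 4]
  Insert 8 (step 5): P = [2, 3, 8] / [5, 6];  Q = [1, 3, 5] / [2, 4]
  Insert 4 (step 6): P = [2, 3, 4] / [5, 6, 8];  Q = [1, 3, 5] / [2, 4, 6]
  Insert 7 (step 7): P = [2, 3, 4, 7] / [5, 6, 8];  Q = [1, 3, 5, 7] / [2, 4, 6]
  Insert 1 (step 8): P = [1, 3, 4, 7] / [2, 6, 8] / [5];  Q = [1, 3, 5, 7] / [2, 4, 6] / [8]
Final shape: (4, 3, 1).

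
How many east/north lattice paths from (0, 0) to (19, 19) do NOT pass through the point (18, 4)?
Number of paths = 35345146760

Total paths from (0, 0) to (19, 19): C(38, 19) = 35345263800. Paths through (18, 4): (paths (0, 0) → (18, 4)) × (paths (18, 4) → (19, 19)) = C(22, 18) · C(16, 1) = 7315 · 16 = 117040. Avoidance count = 35345263800 − 117040 = 35345146760.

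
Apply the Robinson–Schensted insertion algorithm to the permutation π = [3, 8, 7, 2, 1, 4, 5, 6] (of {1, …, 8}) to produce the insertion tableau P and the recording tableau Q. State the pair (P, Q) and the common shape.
P = [1, 4, 5, 6] / [2, 7] / [3] / [8];  Q = [1, 2, 7, 8] / [3, 6] / [4] / [5];  common shape = (4, 2, 1, 1)

Row-insert the values π_1, π_2, … into P one at a time, bumping the leftmost entry strictly greater than the inserted value down to the next row. The recording tableau Q records, in position (i, j), the step at which that cell was added to P.
  Insert 3 (step 1): P = [3];  Q = [1]
  Insert 8 (step 2): P = [3, 8];  Q = [1, 2]
  Insert 7 (step 3): P = [3, 7] / [8];  Q = [1, 2] / [3]
  Insert 2 (step 4): P = [2, 7] / [3] / [8];  Q = [1, 2] / [3] / [4]
  Insert 1 (step 5): P = [1, 7] / [2] / [3] / [8];  Q = [1, 2] / [3] / [4] / [5]
  Insert 4 (step 6): P = [1, 4] / [2, 7] / [3] / [8];  Q = [1, 2] / [3, 6] / [4] / [5]
  Insert 5 (step 7): P = [1, 4, 5] / [2, 7] / [3] / [8];  Q = [1, 2, 7] / [3, 6] / [4] / [5]
  Insert 6 (step 8): P = [1, 4, 5, 6] / [2, 7] / [3] / [8];  Q = [1, 2, 7, 8] / [3, 6] / [4] / [5]
Final shape: (4, 2, 1, 1).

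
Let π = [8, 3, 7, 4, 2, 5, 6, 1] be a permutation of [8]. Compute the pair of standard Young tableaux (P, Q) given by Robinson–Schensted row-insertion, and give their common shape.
P = [1, 4, 5, 6] / [2] / [3] / [7] / [8];  Q = [1, 3, 6, 7] / [2] / [4] / [5] / [8];  common shape = (4, 1, 1, 1, 1)

Row-insert the values π_1, π_2, … into P one at a time, bumping the leftmost entry strictly greater than the inserted value down to the next row. The recording tableau Q records, in position (i, j), the step at which that cell was added to P.
  Insert 8 (step 1): P = [8];  Q = [1]
  Insert 3 (step 2): P = [3] / [8];  Q = [1] / [2]
  Insert 7 (step 3): P = [3, 7] / [8];  Q = [1, 3] / [2]
  Insert 4 (step 4): P = [3, 4] / [7] / [8];  Q = [1, 3] / [2] / [4]
  Insert 2 (step 5): P = [2, 4] / [3] / [7] / [8];  Q = [1, 3] / [2] / [4] / [5]
  Insert 5 (step 6): P = [2, 4, 5] / [3] / [7] / [8];  Q = [1, 3, 6] / [2] / [4] / [5]
  Insert 6 (step 7): P = [2, 4, 5, 6] / [3] / [7] / [8];  Q = [1, 3, 6, 7] / [2] / [4] / [5]
  Insert 1 (step 8): P = [1, 4, 5, 6] / [2] / [3] / [7] / [8];  Q = [1, 3, 6, 7] / [2] / [4] / [5] / [8]
Final shape: (4, 1, 1, 1, 1).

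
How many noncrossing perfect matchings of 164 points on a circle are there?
C_82 = 17526585015616776834735140517915655636396234280

These noncrossing handshakes are counted by the Catalan number C_n = (1/(n + 1)) · C(2n, n). For n = 82: C_82 = (1/83) · C(164, 82) = 1454706556296192477283016662986999417820887445240/83 = 17526585015616776834735140517915655636396234280.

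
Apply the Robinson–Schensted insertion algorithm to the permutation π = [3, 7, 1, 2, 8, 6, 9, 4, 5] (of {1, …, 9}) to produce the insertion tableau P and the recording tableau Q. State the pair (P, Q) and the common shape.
P = [1, 2, 4, 5] / [3, 6, 8, 9] / [7];  Q = [1, 2, 5, 7] / [3, 4, 6, 9] / [8];  common shape = (4, 4, 1)

Row-insert the values π_1, π_2, … into P one at a time, bumping the leftmost entry strictly greater than the inserted value down to the next row. The recording tableau Q records, in position (i, j), the step at which that cell was added to P.
  Insert 3 (step 1): P = [3];  Q = [1]
  Insert 7 (step 2): P = [3, 7];  Q = [1, 2]
  Insert 1 (step 3): P = [1, 7] / [3];  Q = [1, 2] / [3]
  Insert 2 (step 4): P = [1, 2] / [3, 7];  Q = [1, 2] / [3, 4]
  Insert 8 (step 5): P = [1, 2, 8] / [3, 7];  Q = [1, 2, 5] / [3, 4]
  Insert 6 (step 6): P = [1, 2, 6] / [3, 7, 8];  Q = [1, 2, 5] / [3, 4, 6]
  Insert 9 (step 7): P = [1, 2, 6, 9] / [3, 7, 8];  Q = [1, 2, 5, 7] / [3, 4, 6]
  Insert 4 (step 8): P = [1, 2, 4, 9] / [3, 6, 8] / [7];  Q = [1, 2, 5, 7] / [3, 4, 6] / [8]
  Insert 5 (step 9): P = [1, 2, 4, 5] / [3, 6, 8, 9] / [7];  Q = [1, 2, 5, 7] / [3, 4, 6, 9] / [8]
Final shape: (4, 4, 1).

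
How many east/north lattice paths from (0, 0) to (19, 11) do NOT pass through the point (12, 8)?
Number of paths = 39510900

Total paths from (0, 0) to (19, 11): C(30, 19) = 54627300. Paths through (12, 8): (paths (0, 0) → (12, 8)) × (paths (12, 8) → (19, 11)) = C(20, 12) · C(10, 7) = 125970 · 120 = 15116400. Avoidance count = 54627300 − 15116400 = 39510900.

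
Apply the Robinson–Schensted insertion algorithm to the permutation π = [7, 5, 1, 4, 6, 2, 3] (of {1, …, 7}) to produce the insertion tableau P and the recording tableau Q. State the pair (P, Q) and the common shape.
P = [1, 2, 3] / [4, 6] / [5] / [7];  Q = [1, 4, 5] / [2, 7] / [3] / [6];  common shape = (3, 2, 1, 1)

Row-insert the values π_1, π_2, … into P one at a time, bumping the leftmost entry strictly greater than the inserted value down to the next row. The recording tableau Q records, in position (i, j), the step at which that cell was added to P.
  Insert 7 (step 1): P = [7];  Q = [1]
  Insert 5 (step 2): P = [5] / [7];  Q = [1] / [2]
  Insert 1 (step 3): P = [1] / [5] / [7];  Q = [1] / [2] / [3]
  Insert 4 (step 4): P = [1, 4] / [5] / [7];  Q = [1, 4] / [2] / [3]
  Insert 6 (step 5): P = [1, 4, 6] / [5] / [7];  Q = [1, 4, 5] / [2] / [3]
  Insert 2 (step 6): P = [1, 2, 6] / [4] / [5] / [7];  Q = [1, 4, 5] / [2] / [3] / [6]
  Insert 3 (step 7): P = [1, 2, 3] / [4, 6] / [5] / [7];  Q = [1, 4, 5] / [2, 7] / [3] / [6]
Final shape: (3, 2, 1, 1).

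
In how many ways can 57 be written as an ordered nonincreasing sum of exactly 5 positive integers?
p(57, 5 parts) = 4319

Partitions of n into exactly k parts are in bijection with partitions of n − k into at most k parts (subtract 1 from each part). So p(57, exactly 5) = p(52, parts ≤ 5). Computing via the recurrence p(m, j) = p(m, j−1) + p(m−j, j) gives 4319.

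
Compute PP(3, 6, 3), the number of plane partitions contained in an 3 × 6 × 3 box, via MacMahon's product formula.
PP(3, 6, 3) = 41580

Evaluate the triple product over i = 1..3, j = 1..6, k = 1..3. The factors are (2/1) · (3/2) · (4/3) · (3/2) · (4/3) · (5/4) · (4/3) · (5/4) · … (54 factors total). The numerators and denominators telescope so the product is an integer; carrying out the multiplication exactly gives PP(3, 6, 3) = 41580.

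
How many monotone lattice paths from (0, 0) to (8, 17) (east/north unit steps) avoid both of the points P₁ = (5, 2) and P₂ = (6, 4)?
Number of paths = 1049004

Inclusion–exclusion. Total paths: C(25, 8) = 1081575. Through P₁: C(7, 5)·C(18, 3) = 17136. Through P₂: C(10, 6)·C(15, 2) = 22050. Since P₁ is strictly southwest of P₂, a monotone path through both must visit P₁ then P₂; paths through both = C(7, 5)·C(3, 1)·C(15, 2) = 6615. Avoid both = 1081575 − 17136 − 22050 + 6615 = 1049004.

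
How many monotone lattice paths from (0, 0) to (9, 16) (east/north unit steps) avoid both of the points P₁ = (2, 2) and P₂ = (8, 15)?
Number of paths = 690251

Inclusion–exclusion. Total paths: C(25, 9) = 2042975. Through P₁: C(4, 2)·C(21, 7) = 697680. Through P₂: C(23, 8)·C(2, 1) = 980628. Since P₁ is strictly southwest of P₂, a monotone path through both must visit P₁ then P₂; paths through both = C(4, 2)·C(19, 6)·C(2, 1) = 325584. Avoid both = 2042975 − 697680 − 980628 + 325584 = 690251.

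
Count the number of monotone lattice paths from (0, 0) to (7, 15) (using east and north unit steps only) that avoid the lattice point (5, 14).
Number of paths = 135660

Total paths from (0, 0) to (7, 15): C(22, 7) = 170544. Paths through (5, 14): (paths (0, 0) → (5, 14)) × (paths (5, 14) → (7, 15)) = C(19, 5) · C(3, 2) = 11628 · 3 = 34884. Avoidance count = 170544 − 34884 = 135660.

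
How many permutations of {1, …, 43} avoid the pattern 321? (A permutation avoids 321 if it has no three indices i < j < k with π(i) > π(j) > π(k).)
C_43 = 150853479205085351660700

These 321-avoiding permutations are counted by the Catalan number C_n = (1/(n + 1)) · C(2n, n). For n = 43: C_43 = (1/44) · C(86, 43) = 6637553085023755473070800/44 = 150853479205085351660700.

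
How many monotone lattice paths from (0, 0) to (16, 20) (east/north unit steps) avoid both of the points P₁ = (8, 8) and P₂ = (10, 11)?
Number of paths = 4565438130

Inclusion–exclusion. Total paths: C(36, 16) = 7307872110. Through P₁: C(16, 8)·C(20, 8) = 1621233900. Through P₂: C(21, 10)·C(15, 6) = 1765343580. Since P₁ is strictly southwest of P₂, a monotone path through both must visit P₁ then P₂; paths through both = C(16, 8)·C(5, 2)·C(15, 6) = 644143500. Avoid both = 7307872110 − 1621233900 − 1765343580 + 644143500 = 4565438130.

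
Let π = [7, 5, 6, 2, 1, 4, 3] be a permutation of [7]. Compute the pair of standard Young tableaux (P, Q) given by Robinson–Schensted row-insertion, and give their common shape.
P = [1, 3] / [2, 4] / [5, 6] / [7];  Q = [1, 3] / [2, 6] / [4, 7] / [5];  common shape = (2, 2, 2, 1)

Row-insert the values π_1, π_2, … into P one at a time, bumping the leftmost entry strictly greater than the inserted value down to the next row. The recording tableau Q records, in position (i, j), the step at which that cell was added to P.
  Insert 7 (step 1): P = [7];  Q = [1]
  Insert 5 (step 2): P = [5] / [7];  Q = [1] / [2]
  Insert 6 (step 3): P = [5, 6] / [7];  Q = [1, 3] / [2]
  Insert 2 (step 4): P = [2, 6] / [5] / [7];  Q = [1, 3] / [2] / [4]
  Insert 1 (step 5): P = [1, 6] / [2] / [5] / [7];  Q = [1, 3] / [2] / [4] / [5]
  Insert 4 (step 6): P = [1, 4] / [2, 6] / [5] / [7];  Q = [1, 3] / [2, 6] / [4] / [5]
  Insert 3 (step 7): P = [1, 3] / [2, 4] / [5, 6] / [7];  Q = [1, 3] / [2, 6] / [4, 7] / [5]
Final shape: (2, 2, 2, 1).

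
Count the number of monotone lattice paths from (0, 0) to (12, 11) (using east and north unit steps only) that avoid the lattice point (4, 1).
Number of paths = 1133288

Total paths from (0, 0) to (12, 11): C(23, 12) = 1352078. Paths through (4, 1): (paths (0, 0) → (4, 1)) × (paths (4, 1) → (12, 11)) = C(5, 4) · C(18, 8) = 5 · 43758 = 218790. Avoidance count = 1352078 − 218790 = 1133288.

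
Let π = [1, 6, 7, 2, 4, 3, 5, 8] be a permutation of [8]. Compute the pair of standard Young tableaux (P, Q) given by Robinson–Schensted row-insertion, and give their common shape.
P = [1, 2, 3, 5, 8] / [4, 7] / [6];  Q = [1, 2, 3, 7, 8] / [4, 5] / [6];  common shape = (5, 2, 1)

Row-insert the values π_1, π_2, … into P one at a time, bumping the leftmost entry strictly greater than the inserted value down to the next row. The recording tableau Q records, in position (i, j), the step at which that cell was added to P.
  Insert 1 (step 1): P = [1];  Q = [1]
  Insert 6 (step 2): P = [1, 6];  Q = [1, 2]
  Insert 7 (step 3): P = [1, 6, 7];  Q = [1, 2, 3]
  Insert 2 (step 4): P = [1, 2, 7] / [6];  Q = [1, 2, 3] / [4]
  Insert 4 (step 5): P = [1, 2, 4] / [6, 7];  Q = [1, 2, 3] / [4, 5]
  Insert 3 (step 6): P = [1, 2, 3] / [4, 7] / [6];  Q = [1, 2, 3] / [4, 5] / [6]
  Insert 5 (step 7): P = [1, 2, 3, 5] / [4, 7] / [6];  Q = [1, 2, 3, 7] / [4, 5] / [6]
  Insert 8 (step 8): P = [1, 2, 3, 5, 8] / [4, 7] / [6];  Q = [1, 2, 3, 7, 8] / [4, 5] / [6]
Final shape: (5, 2, 1).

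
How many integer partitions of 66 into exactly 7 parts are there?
p(66, 7 parts) = 40340

Partitions of n into exactly k parts are in bijection with partitions of n − k into at most k parts (subtract 1 from each part). So p(66, exactly 7) = p(59, parts ≤ 7). Computing via the recurrence p(m, j) = p(m, j−1) + p(m−j, j) gives 40340.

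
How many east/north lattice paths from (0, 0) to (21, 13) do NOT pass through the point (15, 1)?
Number of paths = 927686736

Total paths from (0, 0) to (21, 13): C(34, 21) = 927983760. Paths through (15, 1): (paths (0, 0) → (15, 1)) × (paths (15, 1) → (21, 13)) = C(16, 15) · C(18, 6) = 16 · 18564 = 297024. Avoidance count = 927983760 − 297024 = 927686736.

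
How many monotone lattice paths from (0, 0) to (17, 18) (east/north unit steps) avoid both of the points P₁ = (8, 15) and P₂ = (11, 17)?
Number of paths = 4313701290

Inclusion–exclusion. Total paths: C(35, 17) = 4537567650. Through P₁: C(23, 8)·C(12, 9) = 107869080. Through P₂: C(28, 11)·C(7, 6) = 150319260. Since P₁ is strictly southwest of P₂, a monotone path through both must visit P₁ then P₂; paths through both = C(23, 8)·C(5, 3)·C(7, 6) = 34321980. Avoid both = 4537567650 − 107869080 − 150319260 + 34321980 = 4313701290.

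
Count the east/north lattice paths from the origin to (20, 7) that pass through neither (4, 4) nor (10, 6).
Number of paths = 753672

Inclusion–exclusion. Total paths: C(27, 20) = 888030. Through P₁: C(8, 4)·C(19, 16) = 67830. Through P₂: C(16, 10)·C(11, 10) = 88088. Since P₁ is strictly southwest of P₂, a monotone path through both must visit P₁ then P₂; paths through both = C(8, 4)·C(8, 6)·C(11, 10) = 21560. Avoid both = 888030 − 67830 − 88088 + 21560 = 753672.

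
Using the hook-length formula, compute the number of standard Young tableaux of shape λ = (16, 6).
# SYT of shape (16, 6) = 48279

Hook-length formula: f^λ = n! / Π hook(c), product over all cells c of the Young diagram. For λ = (16, 6), n = 22 boxes. Hook lengths by row (left-to-right, top-to-bottom): [17, 16, 15, 14, 13, 12, 10, 9, 8, 7, 6, 5, 4, 3, 2, 1]; [6, 5, 4, 3, 2, 1]. Product of hooks = 23281358929920000. So f^λ = 22! / 23281358929920000 = 1124000727777607680000 / 23281358929920000 = 48279.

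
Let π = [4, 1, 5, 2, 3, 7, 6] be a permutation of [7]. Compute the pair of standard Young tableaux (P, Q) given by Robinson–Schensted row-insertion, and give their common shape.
P = [1, 2, 3, 6] / [4, 5, 7];  Q = [1, 3, 5, 6] / [2, 4, 7];  common shape = (4, 3)

Row-insert the values π_1, π_2, … into P one at a time, bumping the leftmost entry strictly greater than the inserted value down to the next row. The recording tableau Q records, in position (i, j), the step at which that cell was added to P.
  Insert 4 (step 1): P = [4];  Q = [1]
  Insert 1 (step 2): P = [1] / [4];  Q = [1] / [2]
  Insert 5 (step 3): P = [1, 5] / [4];  Q = [1, 3] / [2]
  Insert 2 (step 4): P = [1, 2] / [4, 5];  Q = [1, 3] / [2, 4]
  Insert 3 (step 5): P = [1, 2, 3] / [4, 5];  Q = [1, 3, 5] / [2, 4]
  Insert 7 (step 6): P = [1, 2, 3, 7] / [4, 5];  Q = [1, 3, 5, 6] / [2, 4]
  Insert 6 (step 7): P = [1, 2, 3, 6] / [4, 5, 7];  Q = [1, 3, 5, 6] / [2, 4, 7]
Final shape: (4, 3).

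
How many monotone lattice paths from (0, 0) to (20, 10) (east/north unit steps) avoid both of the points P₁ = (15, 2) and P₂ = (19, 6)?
Number of paths = 29032083

Inclusion–exclusion. Total paths: C(30, 20) = 30045015. Through P₁: C(17, 15)·C(13, 5) = 175032. Through P₂: C(25, 19)·C(5, 1) = 885500. Since P₁ is strictly southwest of P₂, a monotone path through both must visit P₁ then P₂; paths through both = C(17, 15)·C(8, 4)·C(5, 1) = 47600. Avoid both = 30045015 − 175032 − 885500 + 47600 = 29032083.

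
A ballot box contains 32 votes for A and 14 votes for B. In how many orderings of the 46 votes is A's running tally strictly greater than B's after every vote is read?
Strict-lead orderings = 93865125915

Total orderings of the 46 votes with 32 for A: C(46, 32) = 239877544005. By the Bertrand ballot formula (Cycle Lemma / reflection principle), the number of orderings in which A is strictly ahead of B throughout is (p − q)/(p + q) · C(p + q, p) = (32 − 14)/(32 + 14) · 239877544005 = 93865125915.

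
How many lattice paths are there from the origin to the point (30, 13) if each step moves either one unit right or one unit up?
Number of paths = 36576848168

A monotone lattice path from (0, 0) to (30, 13) consists of 30 east steps and 13 north steps in some order, so it is determined by which 30 of the 43 steps are east. The count is C(43, 30) = 36576848168.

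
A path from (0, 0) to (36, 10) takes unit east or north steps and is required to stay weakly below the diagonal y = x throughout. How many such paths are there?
Number of paths = 2974634091

By the reflection principle (André's argument), the number of monotone paths to (36, 10) with n ≤ m that never go above y = x is C(46, 36) − C(46, 37) = 4076350421 − 1101716330 = 2974634091.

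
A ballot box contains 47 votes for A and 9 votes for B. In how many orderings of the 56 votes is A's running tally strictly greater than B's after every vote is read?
Strict-lead orderings = 5140835700

Total orderings of the 56 votes with 47 for A: C(56, 47) = 7575968400. By the Bertrand ballot formula (Cycle Lemma / reflection principle), the number of orderings in which A is strictly ahead of B throughout is (p − q)/(p + q) · C(p + q, p) = (47 − 9)/(47 + 9) · 7575968400 = 5140835700.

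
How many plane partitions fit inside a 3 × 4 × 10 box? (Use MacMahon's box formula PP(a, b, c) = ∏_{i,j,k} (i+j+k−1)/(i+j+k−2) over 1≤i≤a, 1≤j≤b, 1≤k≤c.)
PP(3, 4, 10) = 33157124

Evaluate the triple product over i = 1..3, j = 1..4, k = 1..10. The factors are (2/1) · (3/2) · (4/3) · (5/4) · (6/5) · (7/6) · (8/7) · (9/8) · … (120 factors total). The numerators and denominators telescope so the product is an integer; carrying out the multiplication exactly gives PP(3, 4, 10) = 33157124.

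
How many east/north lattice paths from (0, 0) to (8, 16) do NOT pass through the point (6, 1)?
Number of paths = 734519

Total paths from (0, 0) to (8, 16): C(24, 8) = 735471. Paths through (6, 1): (paths (0, 0) → (6, 1)) × (paths (6, 1) → (8, 16)) = C(7, 6) · C(17, 2) = 7 · 136 = 952. Avoidance count = 735471 − 952 = 734519.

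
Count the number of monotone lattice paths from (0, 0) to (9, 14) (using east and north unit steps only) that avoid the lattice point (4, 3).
Number of paths = 664310

Total paths from (0, 0) to (9, 14): C(23, 9) = 817190. Paths through (4, 3): (paths (0, 0) → (4, 3)) × (paths (4, 3) → (9, 14)) = C(7, 4) · C(16, 5) = 35 · 4368 = 152880. Avoidance count = 817190 − 152880 = 664310.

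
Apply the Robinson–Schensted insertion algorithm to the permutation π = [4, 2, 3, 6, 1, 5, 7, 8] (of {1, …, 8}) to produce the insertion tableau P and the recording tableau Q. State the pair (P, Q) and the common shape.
P = [1, 3, 5, 7, 8] / [2, 6] / [4];  Q = [1, 3, 4, 7, 8] / [2, 6] / [5];  common shape = (5, 2, 1)

Row-insert the values π_1, π_2, … into P one at a time, bumping the leftmost entry strictly greater than the inserted value down to the next row. The recording tableau Q records, in position (i, j), the step at which that cell was added to P.
  Insert 4 (step 1): P = [4];  Q = [1]
  Insert 2 (step 2): P = [2] / [4];  Q = [1] / [2]
  Insert 3 (step 3): P = [2, 3] / [4];  Q = [1, 3] / [2]
  Insert 6 (step 4): P = [2, 3, 6] / [4];  Q = [1, 3, 4] / [2]
  Insert 1 (step 5): P = [1, 3, 6] / [2] / [4];  Q = [1, 3, 4] / [2] / [5]
  Insert 5 (step 6): P = [1, 3, 5] / [2, 6] / [4];  Q = [1, 3, 4] / [2, 6] / [5]
  Insert 7 (step 7): P = [1, 3, 5, 7] / [2, 6] / [4];  Q = [1, 3, 4, 7] / [2, 6] / [5]
  Insert 8 (step 8): P = [1, 3, 5, 7, 8] / [2, 6] / [4];  Q = [1, 3, 4, 7, 8] / [2, 6] / [5]
Final shape: (5, 2, 1).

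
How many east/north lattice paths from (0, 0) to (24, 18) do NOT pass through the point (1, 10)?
Number of paths = 353610345075

Total paths from (0, 0) to (24, 18): C(42, 24) = 353697121050. Paths through (1, 10): (paths (0, 0) → (1, 10)) × (paths (1, 10) → (24, 18)) = C(11, 1) · C(31, 23) = 11 · 7888725 = 86775975. Avoidance count = 353697121050 − 86775975 = 353610345075.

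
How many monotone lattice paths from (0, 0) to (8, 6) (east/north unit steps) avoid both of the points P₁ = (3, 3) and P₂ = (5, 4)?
Number of paths = 1223

Inclusion–exclusion. Total paths: C(14, 8) = 3003. Through P₁: C(6, 3)·C(8, 5) = 1120. Through P₂: C(9, 5)·C(5, 3) = 1260. Since P₁ is strictly southwest of P₂, a monotone path through both must visit P₁ then P₂; paths through both = C(6, 3)·C(3, 2)·C(5, 3) = 600. Avoid both = 3003 − 1120 − 1260 + 600 = 1223.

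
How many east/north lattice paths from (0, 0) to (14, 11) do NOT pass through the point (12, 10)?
Number of paths = 2517462

Total paths from (0, 0) to (14, 11): C(25, 14) = 4457400. Paths through (12, 10): (paths (0, 0) → (12, 10)) × (paths (12, 10) → (14, 11)) = C(22, 12) · C(3, 2) = 646646 · 3 = 1939938. Avoidance count = 4457400 − 1939938 = 2517462.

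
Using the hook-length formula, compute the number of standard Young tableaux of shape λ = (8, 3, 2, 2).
# SYT of shape (8, 3, 2, 2) = 58968

Hook-length formula: f^λ = n! / Π hook(c), product over all cells c of the Young diagram. For λ = (8, 3, 2, 2), n = 15 boxes. Hook lengths by row (left-to-right, top-to-bottom): [11, 10, 7, 5, 4, 3, 2, 1]; [5, 4, 1]; [3, 2]; [2, 1]. Product of hooks = 22176000. So f^λ = 15! / 22176000 = 1307674368000 / 22176000 = 58968.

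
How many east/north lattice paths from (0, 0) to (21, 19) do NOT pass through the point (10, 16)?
Number of paths = 129348936860

Total paths from (0, 0) to (21, 19): C(40, 21) = 131282408400. Paths through (10, 16): (paths (0, 0) → (10, 16)) × (paths (10, 16) → (21, 19)) = C(26, 10) · C(14, 11) = 5311735 · 364 = 1933471540. Avoidance count = 131282408400 − 1933471540 = 129348936860.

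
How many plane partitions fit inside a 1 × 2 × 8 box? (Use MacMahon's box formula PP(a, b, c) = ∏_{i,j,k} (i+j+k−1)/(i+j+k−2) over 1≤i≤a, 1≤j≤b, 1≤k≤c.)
PP(1, 2, 8) = 45

Evaluate the triple product over i = 1..1, j = 1..2, k = 1..8. The factors are (2/1) · (3/2) · (4/3) · (5/4) · (6/5) · (7/6) · (8/7) · (9/8) · … (16 factors total). The numerators and denominators telescope so the product is an integer; carrying out the multiplication exactly gives PP(1, 2, 8) = 45.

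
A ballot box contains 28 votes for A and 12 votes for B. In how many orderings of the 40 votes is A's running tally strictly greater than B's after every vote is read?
Strict-lead orderings = 2234741392

Total orderings of the 40 votes with 28 for A: C(40, 28) = 5586853480. By the Bertrand ballot formula (Cycle Lemma / reflection principle), the number of orderings in which A is strictly ahead of B throughout is (p − q)/(p + q) · C(p + q, p) = (28 − 12)/(28 + 12) · 5586853480 = 2234741392.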